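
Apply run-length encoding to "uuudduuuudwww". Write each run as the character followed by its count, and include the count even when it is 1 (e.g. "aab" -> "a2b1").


String: "uuudduuuudwww"
Scanning for consecutive runs:
  'u' x 3
  'd' x 2
  'u' x 4
  'd' x 1
  'w' x 3
RLE = "u3d2u4d1w3"


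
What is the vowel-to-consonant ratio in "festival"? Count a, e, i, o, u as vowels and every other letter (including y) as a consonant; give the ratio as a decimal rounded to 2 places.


Word: "festival"
Vowels (a,e,i,o,u): 3
Consonants: 5
Ratio = 3/5
= 0.60


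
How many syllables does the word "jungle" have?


Word: "jungle"
Syllable breakdown: jun · gle
Counting: 2 parts
= 2 syllables


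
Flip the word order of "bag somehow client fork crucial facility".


Original: "bag somehow client fork crucial facility"
Words (1..n): bag | somehow | client | fork | crucial | facility
Reversed (n..1): facility | crucial | fork | client | somehow | bag
Result = "facility crucial fork client somehow bag"


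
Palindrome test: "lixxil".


Word: "lixxil"
Reversed: "lixxil"
Forward == Backward? lixxil == lixxil
Palindrome = Yes


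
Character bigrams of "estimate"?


Word: "estimate" (length 8)
Number of bigrams = 8 - 2 + 1 = 7
  Position 0: "es"
  Position 1: "st"
  Position 2: "ti"
  Position 3: "im"
  Position 4: "ma"
  Position 5: "at"
  Position 6: "te"
Bigrams = "es", "st", "ti", "im", "ma", "at", "te"


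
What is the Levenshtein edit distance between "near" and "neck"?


Word 1: "near" (length 4)
Word 2: "neck" (length 4)
One optimal edit sequence (insert/delete/substitute each cost 1):
  1. keep 'n'
  2. keep 'e'
  3. substitute 'a' -> 'c'  (+1)
  4. substitute 'r' -> 'k'  (+1)
Total edit operations: 2
Edit distance = 2


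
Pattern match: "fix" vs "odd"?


Pattern of "fix": [0, 1, 2]
Pattern of "odd": [0, 1, 1]
Patterns do not match
Same pattern = No


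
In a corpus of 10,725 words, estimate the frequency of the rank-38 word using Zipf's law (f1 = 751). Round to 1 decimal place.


Zipf's law: f(r) = f(1) / r
f(1) = 751
f(38) = 751 / 38
= 19.8 occurrences


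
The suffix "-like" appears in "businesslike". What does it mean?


Suffix: -like
As in: businesslike -> business + -like
Meaning = resembling


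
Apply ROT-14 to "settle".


Word: "settle"
Shift: 14
Each letter → (letter + shift) mod 26:
  's' (18) + 14 = 6 → 'g'
  'e' (4) + 14 = 18 → 's'
  't' (19) + 14 = 7 → 'h'
  't' (19) + 14 = 7 → 'h'
  'l' (11) + 14 = 25 → 'z'
  'e' (4) + 14 = 18 → 's'
Result = "gshhzs"


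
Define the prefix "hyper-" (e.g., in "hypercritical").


Prefix: hyper-
Example: hypercritical = hyper- + critical
Meaning = over / excessive


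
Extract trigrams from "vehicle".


Word: "vehicle" (length 7)
Number of trigrams = 7 - 3 + 1 = 5
  Position 0: "veh"
  Position 1: "ehi"
  Position 2: "hic"
  Position 3: "icl"
  Position 4: "cle"
Trigrams = "veh", "ehi", "hic", "icl", "cle"


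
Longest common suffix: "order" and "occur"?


Word 1: "order"
Word 2: "occur"
Comparing from end:
  Pos -1: 'r' == 'r'
  Pos -2: 'e' != 'u' (stop)
LCS = "r" (length 1)


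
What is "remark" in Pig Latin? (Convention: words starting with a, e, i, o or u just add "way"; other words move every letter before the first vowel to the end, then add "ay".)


Word: "remark"
Starts with consonant(s) → move to end, add 'ay'
Consonant cluster: "r"
Pig Latin = "emarkray"


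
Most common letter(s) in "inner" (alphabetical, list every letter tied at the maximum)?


Word: "inner"
Letter counts:
  'e': 1
  'i': 1
  'n': 2
  'r': 1
Maximum count = 2
Most frequent = 'n' (2 times each)


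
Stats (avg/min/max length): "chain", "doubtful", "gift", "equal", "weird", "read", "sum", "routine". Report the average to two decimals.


Lengths: "chain"=5, "doubtful"=8, "gift"=4, "equal"=5, "weird"=5, "read"=4, "sum"=3, "routine"=7
Sum = 41, Count = 8
Average = 41/8 = 5.13
= avg=5.13, min=3, max=8


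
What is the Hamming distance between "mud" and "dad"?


Comparing character by character (same length = 3):
  Pos 0: 'm' vs 'd' !=
  Pos 1: 'u' vs 'a' !=
  Pos 2: 'd' vs 'd' =
Hamming distance = 2


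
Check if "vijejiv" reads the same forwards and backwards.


Word: "vijejiv"
Reversed: "vijejiv"
Forward == Backward? vijejiv == vijejiv
Palindrome = Yes


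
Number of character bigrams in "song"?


Word: "song" (length 4)
Number of 2-grams = length - 2 + 1 = 4 - 2 + 1
= 3


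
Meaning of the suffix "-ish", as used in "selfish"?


Suffix: -ish
As in: selfish -> self + -ish
Meaning = somewhat / having the qualities of


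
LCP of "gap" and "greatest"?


Word 1: "gap"
Word 2: "greatest"
Comparing from start:
  Pos 0: 'g' == 'g'
  Pos 1: 'a' != 'r' (stop)
LCP = "g" (length 1)


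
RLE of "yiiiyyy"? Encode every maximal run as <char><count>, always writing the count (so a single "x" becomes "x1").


String: "yiiiyyy"
Scanning for consecutive runs:
  'y' x 1
  'i' x 3
  'y' x 3
RLE = "y1i3y3"


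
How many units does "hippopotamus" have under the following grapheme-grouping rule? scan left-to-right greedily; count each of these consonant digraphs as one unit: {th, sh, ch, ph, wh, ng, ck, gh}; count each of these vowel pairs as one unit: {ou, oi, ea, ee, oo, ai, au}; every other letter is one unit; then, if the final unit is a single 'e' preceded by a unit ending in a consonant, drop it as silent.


Word: "hippopotamus" (12 letters)
Left-to-right scan:
  (1) 'h' (letter)
  (2) 'i' (letter)
  (3) 'p' (letter)
  (4) 'p' (letter)
  (5) 'o' (letter)
  (6) 'p' (letter)
  (7) 'o' (letter)
  (8) 't' (letter)
  (9) 'a' (letter)
  (10) 'm' (letter)
  (11) 'u' (letter)
  (12) 's' (letter)
Units from scan: 12
Sound units = 12 units


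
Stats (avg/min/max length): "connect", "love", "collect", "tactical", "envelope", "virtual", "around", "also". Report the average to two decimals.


Lengths: "connect"=7, "love"=4, "collect"=7, "tactical"=8, "envelope"=8, "virtual"=7, "around"=6, "also"=4
Sum = 51, Count = 8
Average = 51/8 = 6.38
= avg=6.38, min=4, max=8


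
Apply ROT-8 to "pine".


Word: "pine"
Shift: 8
Each letter → (letter + shift) mod 26:
  'p' (15) + 8 = 23 → 'x'
  'i' (8) + 8 = 16 → 'q'
  'n' (13) + 8 = 21 → 'v'
  'e' (4) + 8 = 12 → 'm'
Result = "xqvm"


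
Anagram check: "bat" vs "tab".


Word 1: "bat" → sorted: abt
Word 2: "tab" → sorted: abt
Same letters? abt == abt
Anagram = Yes


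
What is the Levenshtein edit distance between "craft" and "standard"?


Word 1: "craft" (length 5)
Word 2: "standard" (length 8)
One optimal edit sequence (insert/delete/substitute each cost 1):
  1. insert 's'  (+1)
  2. insert 't'  (+1)
  3. insert 'a'  (+1)
  4. substitute 'c' -> 'n'  (+1)
  5. substitute 'r' -> 'd'  (+1)
  6. keep 'a'
  7. substitute 'f' -> 'r'  (+1)
  8. substitute 't' -> 'd'  (+1)
Total edit operations: 7
Edit distance = 7


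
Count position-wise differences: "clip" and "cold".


Comparing character by character (same length = 4):
  Pos 0: 'c' vs 'c' =
  Pos 1: 'l' vs 'o' !=
  Pos 2: 'i' vs 'l' !=
  Pos 3: 'p' vs 'd' !=
Hamming distance = 3


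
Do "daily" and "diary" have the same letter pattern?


Pattern of "daily": [0, 1, 2, 3, 4]
Pattern of "diary": [0, 1, 2, 3, 4]
Patterns match
Same pattern = Yes


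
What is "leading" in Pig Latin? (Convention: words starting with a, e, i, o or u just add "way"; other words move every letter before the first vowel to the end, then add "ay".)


Word: "leading"
Starts with consonant(s) → move to end, add 'ay'
Consonant cluster: "l"
Pig Latin = "eadinglay"


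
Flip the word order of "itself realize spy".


Original: "itself realize spy"
Words (1..n): itself | realize | spy
Reversed (n..1): spy | realize | itself
Result = "spy realize itself"


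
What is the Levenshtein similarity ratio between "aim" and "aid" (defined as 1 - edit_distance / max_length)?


Word 1: "aim" (length 3)
Word 2: "aid" (length 3)
One optimal edit sequence:
  1. keep 'a'
  2. keep 'i'
  3. substitute 'm' -> 'd'  (+1)
Edit distance = 1
Max length = max(3, 3) = 3
Similarity = 1 - 1/3
= 0.6667


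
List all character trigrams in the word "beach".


Word: "beach" (length 5)
Number of trigrams = 5 - 3 + 1 = 3
  Position 0: "bea"
  Position 1: "eac"
  Position 2: "ach"
Trigrams = "bea", "eac", "ach"


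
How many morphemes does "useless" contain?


Word: "useless"
Morphemes: use / -less
Each morpheme carries meaning
= 2 morphemes


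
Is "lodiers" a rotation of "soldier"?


Word: "soldier", Candidate: "lodiers"
Method: check if candidate is substring of word+word
"soldiersoldier" contains "lodiers"? No
Is rotation = No


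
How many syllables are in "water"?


Word: "water"
Syllable breakdown: wa-ter
Counting: 2 parts
= 2 syllables


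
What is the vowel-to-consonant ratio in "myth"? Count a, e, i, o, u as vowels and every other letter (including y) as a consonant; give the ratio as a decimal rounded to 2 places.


Word: "myth"
Vowels (a,e,i,o,u): 0
Consonants: 4
Ratio = 0/4
= 0.00


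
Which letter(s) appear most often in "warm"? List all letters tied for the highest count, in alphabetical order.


Word: "warm"
Letter counts:
  'a': 1
  'm': 1
  'r': 1
  'w': 1
Maximum count = 1
Most frequent = 'a', 'm', 'r', 'w' (1 time each)


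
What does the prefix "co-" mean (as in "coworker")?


Prefix: co-
As in: coworker -> co- + worker
Meaning = together


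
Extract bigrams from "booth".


Word: "booth" (length 5)
Number of bigrams = 5 - 2 + 1 = 4
  Position 0: "bo"
  Position 1: "oo"
  Position 2: "ot"
  Position 3: "th"
Bigrams = "bo", "oo", "ot", "th"


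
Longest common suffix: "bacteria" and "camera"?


Word 1: "bacteria"
Word 2: "camera"
Comparing from end:
  Pos -1: 'a' == 'a'
  Pos -2: 'i' != 'r' (stop)
LCS = "a" (length 1)


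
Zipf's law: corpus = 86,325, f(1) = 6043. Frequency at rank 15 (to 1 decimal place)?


Zipf's law: f(r) = f(1) / r
f(1) = 6043
f(15) = 6043 / 15
= 402.9 occurrences


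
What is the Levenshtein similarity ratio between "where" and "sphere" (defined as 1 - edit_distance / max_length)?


Word 1: "where" (length 5)
Word 2: "sphere" (length 6)
One optimal edit sequence:
  1. insert 's'  (+1)
  2. substitute 'w' -> 'p'  (+1)
  3. keep 'h'
  4. keep 'e'
  5. keep 'r'
  6. keep 'e'
Edit distance = 2
Max length = max(5, 6) = 6
Similarity = 1 - 2/6
= 0.6667


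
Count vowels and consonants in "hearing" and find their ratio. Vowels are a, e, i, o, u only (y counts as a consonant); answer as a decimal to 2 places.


Word: "hearing"
Vowels (a,e,i,o,u): 3
Consonants: 4
Ratio = 3/4
= 0.75


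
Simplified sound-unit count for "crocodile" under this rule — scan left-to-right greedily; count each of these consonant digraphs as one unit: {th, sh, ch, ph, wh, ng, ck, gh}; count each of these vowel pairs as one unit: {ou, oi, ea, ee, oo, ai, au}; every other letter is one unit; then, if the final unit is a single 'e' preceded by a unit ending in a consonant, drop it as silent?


Word: "crocodile" (9 letters)
Left-to-right scan:
  (1) 'c' (letter)
  (2) 'r' (letter)
  (3) 'o' (letter)
  (4) 'c' (letter)
  (5) 'o' (letter)
  (6) 'd' (letter)
  (7) 'i' (letter)
  (8) 'l' (letter)
  (9) 'e' (letter)
Units from scan: 9
Final unit is 'e' after a consonant -> drop as silent (-1)
Sound units = 8 units


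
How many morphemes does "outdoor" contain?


Word: "outdoor"
Morphemes: out- | door
Each morpheme carries meaning
= 2 morphemes


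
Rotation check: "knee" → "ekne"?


Word: "knee", Candidate: "ekne"
Method: check if candidate is substring of word+word
"kneeknee" contains "ekne"? Yes
Is rotation = Yes


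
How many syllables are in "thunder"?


Word: "thunder"
Syllable breakdown: thun · der
Counting: 2 parts
= 2 syllables


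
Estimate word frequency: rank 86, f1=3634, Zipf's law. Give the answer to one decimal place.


Zipf's law: f(r) = f(1) / r
f(1) = 3634
f(86) = 3634 / 86
= 42.3 occurrences


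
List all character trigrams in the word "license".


Word: "license" (length 7)
Number of trigrams = 7 - 3 + 1 = 5
  Position 0: "lic"
  Position 1: "ice"
  Position 2: "cen"
  Position 3: "ens"
  Position 4: "nse"
Trigrams = "lic", "ice", "cen", "ens", "nse"


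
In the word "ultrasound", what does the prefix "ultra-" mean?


Prefix: ultra-
Example: ultrasound = ultra- + sound
Meaning = beyond


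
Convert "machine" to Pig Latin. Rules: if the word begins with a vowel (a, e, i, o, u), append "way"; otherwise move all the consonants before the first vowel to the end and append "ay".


Word: "machine"
Starts with consonant(s) → move to end, add 'ay'
Consonant cluster: "m"
Pig Latin = "achinemay"


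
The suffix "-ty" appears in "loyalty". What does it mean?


Suffix: -ty
Example: loyalty (loyal + -ty)
Meaning = quality of


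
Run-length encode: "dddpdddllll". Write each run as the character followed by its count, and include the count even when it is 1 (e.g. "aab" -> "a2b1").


String: "dddpdddllll"
Scanning for consecutive runs:
  'd' x 3
  'p' x 1
  'd' x 3
  'l' x 4
RLE = "d3p1d3l4"


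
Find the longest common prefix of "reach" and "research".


Word 1: "reach"
Word 2: "research"
Comparing from start:
  Pos 0: 'r' == 'r'
  Pos 1: 'e' == 'e'
  Pos 2: 'a' != 's' (stop)
LCP = "re" (length 2)


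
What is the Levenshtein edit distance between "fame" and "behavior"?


Word 1: "fame" (length 4)
Word 2: "behavior" (length 8)
One optimal edit sequence (insert/delete/substitute each cost 1):
  1. insert 'b'  (+1)
  2. insert 'e'  (+1)
  3. substitute 'f' -> 'h'  (+1)
  4. keep 'a'
  5. insert 'v'  (+1)
  6. insert 'i'  (+1)
  7. substitute 'm' -> 'o'  (+1)
  8. substitute 'e' -> 'r'  (+1)
Total edit operations: 7
Edit distance = 7


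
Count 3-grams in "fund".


Word: "fund" (length 4)
Number of 3-grams = length - 3 + 1 = 4 - 3 + 1
= 2


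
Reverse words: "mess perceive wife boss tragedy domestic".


Original: "mess perceive wife boss tragedy domestic"
Words (1..n): mess | perceive | wife | boss | tragedy | domestic
Reversed (n..1): domestic | tragedy | boss | wife | perceive | mess
Result = "domestic tragedy boss wife perceive mess"


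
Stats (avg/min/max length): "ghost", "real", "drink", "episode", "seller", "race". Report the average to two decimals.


Lengths: "ghost"=5, "real"=4, "drink"=5, "episode"=7, "seller"=6, "race"=4
Sum = 31, Count = 6
Average = 31/6 = 5.17
= avg=5.17, min=4, max=7


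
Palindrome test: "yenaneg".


Word: "yenaneg"
Reversed: "genaney"
Forward == Backward? yenaneg != genaney
Palindrome = No


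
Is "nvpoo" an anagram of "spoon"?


Word 1: "spoon" → sorted: noops
Word 2: "nvpoo" → sorted: noopv
Same letters? noops != noopv
Anagram = No


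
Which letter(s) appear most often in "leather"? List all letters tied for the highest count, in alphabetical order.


Word: "leather"
Letter counts:
  'a': 1
  'e': 2
  'h': 1
  'l': 1
  'r': 1
  't': 1
Maximum count = 2
Most frequent = 'e' (2 times each)


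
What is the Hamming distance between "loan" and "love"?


Comparing character by character (same length = 4):
  Pos 0: 'l' vs 'l' =
  Pos 1: 'o' vs 'o' =
  Pos 2: 'a' vs 'v' !=
  Pos 3: 'n' vs 'e' !=
Hamming distance = 2


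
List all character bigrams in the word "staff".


Word: "staff" (length 5)
Number of bigrams = 5 - 2 + 1 = 4
  Position 0: "st"
  Position 1: "ta"
  Position 2: "af"
  Position 3: "ff"
Bigrams = "st", "ta", "af", "ff"


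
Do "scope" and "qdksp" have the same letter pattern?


Pattern of "scope": [0, 1, 2, 3, 4]
Pattern of "qdksp": [0, 1, 2, 3, 4]
Patterns match
Same pattern = Yes


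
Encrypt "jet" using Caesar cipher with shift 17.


Word: "jet"
Shift: 17
Each letter → (letter + shift) mod 26:
  'j' (9) + 17 = 0 → 'a'
  'e' (4) + 17 = 21 → 'v'
  't' (19) + 17 = 10 → 'k'
Result = "avk"


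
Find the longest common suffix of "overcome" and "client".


Word 1: "overcome"
Word 2: "client"
Comparing from end:
  Pos -1: 'e' != 't' (stop)
LCS = "" (length 0)


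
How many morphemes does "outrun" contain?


Word: "outrun"
Morphemes: out- | run
Each morpheme carries meaning
= 2 morphemes


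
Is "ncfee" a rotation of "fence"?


Word: "fence", Candidate: "ncfee"
Method: check if candidate is substring of word+word
"fencefence" contains "ncfee"? No
Is rotation = No


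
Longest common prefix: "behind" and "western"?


Word 1: "behind"
Word 2: "western"
Comparing from start:
  Pos 0: 'b' != 'w' (stop)
LCP = "" (length 0)


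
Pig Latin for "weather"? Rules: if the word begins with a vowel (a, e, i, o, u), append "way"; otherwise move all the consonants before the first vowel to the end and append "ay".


Word: "weather"
Starts with consonant(s) → move to end, add 'ay'
Consonant cluster: "w"
Pig Latin = "eatherway"


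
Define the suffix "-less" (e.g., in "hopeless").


Suffix: -less
As in: hopeless -> hope + -less
Meaning = without


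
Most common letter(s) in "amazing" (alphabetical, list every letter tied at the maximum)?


Word: "amazing"
Letter counts:
  'a': 2
  'g': 1
  'i': 1
  'm': 1
  'n': 1
  'z': 1
Maximum count = 2
Most frequent = 'a' (2 times each)


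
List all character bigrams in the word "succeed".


Word: "succeed" (length 7)
Number of bigrams = 7 - 2 + 1 = 6
  Position 0: "su"
  Position 1: "uc"
  Position 2: "cc"
  Position 3: "ce"
  Position 4: "ee"
  Position 5: "ed"
Bigrams = "su", "uc", "cc", "ce", "ee", "ed"


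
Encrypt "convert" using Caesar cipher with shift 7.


Word: "convert"
Shift: 7
Each letter → (letter + shift) mod 26:
  'c' (2) + 7 = 9 → 'j'
  'o' (14) + 7 = 21 → 'v'
  'n' (13) + 7 = 20 → 'u'
  'v' (21) + 7 = 2 → 'c'
  'e' (4) + 7 = 11 → 'l'
  'r' (17) + 7 = 24 → 'y'
  't' (19) + 7 = 0 → 'a'
Result = "jvuclya"


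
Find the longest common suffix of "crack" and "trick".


Word 1: "crack"
Word 2: "trick"
Comparing from end:
  Pos -1: 'k' == 'k'
  Pos -2: 'c' == 'c'
  Pos -3: 'a' != 'i' (stop)
LCS = "ck" (length 2)


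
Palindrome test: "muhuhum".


Word: "muhuhum"
Reversed: "muhuhum"
Forward == Backward? muhuhum == muhuhum
Palindrome = Yes


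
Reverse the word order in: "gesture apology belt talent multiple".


Original: "gesture apology belt talent multiple"
Words (1..n): gesture | apology | belt | talent | multiple
Reversed (n..1): multiple | talent | belt | apology | gesture
Result = "multiple talent belt apology gesture"


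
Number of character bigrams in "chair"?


Word: "chair" (length 5)
Number of 2-grams = length - 2 + 1 = 5 - 2 + 1
= 4


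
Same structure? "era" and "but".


Pattern of "era": [0, 1, 2]
Pattern of "but": [0, 1, 2]
Patterns match
Same pattern = Yes


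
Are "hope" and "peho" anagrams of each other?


Word 1: "hope" → sorted: ehop
Word 2: "peho" → sorted: ehop
Same letters? ehop == ehop
Anagram = Yes


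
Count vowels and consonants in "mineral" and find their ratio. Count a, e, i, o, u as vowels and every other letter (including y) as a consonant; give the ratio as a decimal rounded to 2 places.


Word: "mineral"
Vowels (a,e,i,o,u): 3
Consonants: 4
Ratio = 3/4
= 0.75


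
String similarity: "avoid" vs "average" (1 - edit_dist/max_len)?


Word 1: "avoid" (length 5)
Word 2: "average" (length 7)
One optimal edit sequence:
  1. keep 'a'
  2. keep 'v'
  3. insert 'e'  (+1)
  4. insert 'r'  (+1)
  5. substitute 'o' -> 'a'  (+1)
  6. substitute 'i' -> 'g'  (+1)
  7. substitute 'd' -> 'e'  (+1)
Edit distance = 5
Max length = max(5, 7) = 7
Similarity = 1 - 5/7
= 0.2857


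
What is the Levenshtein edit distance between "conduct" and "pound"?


Word 1: "conduct" (length 7)
Word 2: "pound" (length 5)
One optimal edit sequence (insert/delete/substitute each cost 1):
  1. substitute 'c' -> 'p'  (+1)
  2. keep 'o'
  3. delete 'n'  (+1)
  4. delete 'd'  (+1)
  5. keep 'u'
  6. substitute 'c' -> 'n'  (+1)
  7. substitute 't' -> 'd'  (+1)
Total edit operations: 5
Edit distance = 5


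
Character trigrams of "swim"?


Word: "swim" (length 4)
Number of trigrams = 4 - 3 + 1 = 2
  Position 0: "swi"
  Position 1: "wim"
Trigrams = "swi", "wim"


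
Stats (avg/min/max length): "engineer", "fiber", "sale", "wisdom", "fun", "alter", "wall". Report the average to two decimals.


Lengths: "engineer"=8, "fiber"=5, "sale"=4, "wisdom"=6, "fun"=3, "alter"=5, "wall"=4
Sum = 35, Count = 7
Average = 35/7 = 5.00
= avg=5.00, min=3, max=8


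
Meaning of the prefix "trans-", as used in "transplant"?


Prefix: trans-
Example: transplant (trans- + plant)
Meaning = across


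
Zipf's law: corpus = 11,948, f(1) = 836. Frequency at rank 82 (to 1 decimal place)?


Zipf's law: f(r) = f(1) / r
f(1) = 836
f(82) = 836 / 82
= 10.2 occurrences


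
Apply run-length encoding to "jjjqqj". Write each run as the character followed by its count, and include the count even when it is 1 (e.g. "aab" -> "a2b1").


String: "jjjqqj"
Scanning for consecutive runs:
  'j' x 3
  'q' x 2
  'j' x 1
RLE = "j3q2j1"


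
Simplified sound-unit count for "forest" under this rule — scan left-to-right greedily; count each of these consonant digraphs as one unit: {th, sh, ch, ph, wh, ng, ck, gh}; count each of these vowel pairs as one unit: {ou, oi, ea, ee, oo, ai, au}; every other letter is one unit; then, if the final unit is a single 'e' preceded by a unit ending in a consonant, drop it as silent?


Word: "forest" (6 letters)
Left-to-right scan:
  1. 'f' (letter)
  2. 'o' (letter)
  3. 'r' (letter)
  4. 'e' (letter)
  5. 's' (letter)
  6. 't' (letter)
Units from scan: 6
Sound units = 6 units


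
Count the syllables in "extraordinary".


Word: "extraordinary"
Syllable breakdown: ex | traor | di | nar | y
Counting: 5 parts
= 5 syllables


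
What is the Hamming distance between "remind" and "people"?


Comparing character by character (same length = 6):
  Pos 0: 'r' vs 'p' !=
  Pos 1: 'e' vs 'e' =
  Pos 2: 'm' vs 'o' !=
  Pos 3: 'i' vs 'p' !=
  Pos 4: 'n' vs 'l' !=
  Pos 5: 'd' vs 'e' !=
Hamming distance = 5


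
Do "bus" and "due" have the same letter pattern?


Pattern of "bus": [0, 1, 2]
Pattern of "due": [0, 1, 2]
Patterns match
Same pattern = Yes


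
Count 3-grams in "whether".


Word: "whether" (length 7)
Number of 3-grams = length - 3 + 1 = 7 - 3 + 1
= 5


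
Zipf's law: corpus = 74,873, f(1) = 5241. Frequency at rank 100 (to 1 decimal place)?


Zipf's law: f(r) = f(1) / r
f(1) = 5241
f(100) = 5241 / 100
= 52.4 occurrences


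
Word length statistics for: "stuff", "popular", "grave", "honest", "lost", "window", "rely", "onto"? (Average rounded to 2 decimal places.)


Lengths: "stuff"=5, "popular"=7, "grave"=5, "honest"=6, "lost"=4, "window"=6, "rely"=4, "onto"=4
Sum = 41, Count = 8
Average = 41/8 = 5.13
= avg=5.13, min=4, max=7


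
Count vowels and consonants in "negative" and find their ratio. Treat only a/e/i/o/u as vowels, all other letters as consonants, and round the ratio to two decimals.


Word: "negative"
Vowels (a,e,i,o,u): 4
Consonants: 4
Ratio = 4/4
= 1.00


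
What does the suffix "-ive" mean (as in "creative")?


Suffix: -ive
As in: creative -> create + -ive, with a spelling change
Meaning = tending to


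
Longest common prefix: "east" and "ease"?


Word 1: "east"
Word 2: "ease"
Comparing from start:
  Pos 0: 'e' == 'e'
  Pos 1: 'a' == 'a'
  Pos 2: 's' == 's'
  Pos 3: 't' != 'e' (stop)
LCP = "eas" (length 3)


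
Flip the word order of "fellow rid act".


Original: "fellow rid act"
Words (1..n): fellow | rid | act
Reversed (n..1): act | rid | fellow
Result = "act rid fellow"


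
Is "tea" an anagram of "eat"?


Word 1: "eat" → sorted: aet
Word 2: "tea" → sorted: aet
Same letters? aet == aet
Anagram = Yes


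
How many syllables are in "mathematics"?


Word: "mathematics"
Syllable breakdown: math | e | mat | ics
Counting: 4 parts
= 4 syllables


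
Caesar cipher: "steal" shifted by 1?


Word: "steal"
Shift: 1
Each letter → (letter + shift) mod 26:
  's' (18) + 1 = 19 → 't'
  't' (19) + 1 = 20 → 'u'
  'e' (4) + 1 = 5 → 'f'
  'a' (0) + 1 = 1 → 'b'
  'l' (11) + 1 = 12 → 'm'
Result = "tufbm"


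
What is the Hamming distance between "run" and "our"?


Comparing character by character (same length = 3):
  Pos 0: 'r' vs 'o' !=
  Pos 1: 'u' vs 'u' =
  Pos 2: 'n' vs 'r' !=
Hamming distance = 2


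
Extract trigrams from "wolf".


Word: "wolf" (length 4)
Number of trigrams = 4 - 3 + 1 = 2
  Position 0: "wol"
  Position 1: "olf"
Trigrams = "wol", "olf"


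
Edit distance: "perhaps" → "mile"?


Word 1: "perhaps" (length 7)
Word 2: "mile" (length 4)
One optimal edit sequence (insert/delete/substitute each cost 1):
  1. delete 'p'  (+1)
  2. delete 'e'  (+1)
  3. delete 'r'  (+1)
  4. substitute 'h' -> 'm'  (+1)
  5. substitute 'a' -> 'i'  (+1)
  6. substitute 'p' -> 'l'  (+1)
  7. substitute 's' -> 'e'  (+1)
Total edit operations: 7
Edit distance = 7


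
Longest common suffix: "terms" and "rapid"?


Word 1: "terms"
Word 2: "rapid"
Comparing from end:
  Pos -1: 's' != 'd' (stop)
LCS = "" (length 0)


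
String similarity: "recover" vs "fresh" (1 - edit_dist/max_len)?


Word 1: "recover" (length 7)
Word 2: "fresh" (length 5)
One optimal edit sequence:
  1. insert 'f'  (+1)
  2. keep 'r'
  3. keep 'e'
  4. delete 'c'  (+1)
  5. delete 'o'  (+1)
  6. delete 'v'  (+1)
  7. substitute 'e' -> 's'  (+1)
  8. substitute 'r' -> 'h'  (+1)
Edit distance = 6
Max length = max(7, 5) = 7
Similarity = 1 - 6/7
= 0.1429


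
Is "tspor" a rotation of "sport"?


Word: "sport", Candidate: "tspor"
Method: check if candidate is substring of word+word
"sportsport" contains "tspor"? Yes
Is rotation = Yes


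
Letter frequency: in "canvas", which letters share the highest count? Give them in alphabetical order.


Word: "canvas"
Letter counts:
  'a': 2
  'c': 1
  'n': 1
  's': 1
  'v': 1
Maximum count = 2
Most frequent = 'a' (2 times each)


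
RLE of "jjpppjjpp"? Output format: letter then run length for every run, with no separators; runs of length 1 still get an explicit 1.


String: "jjpppjjpp"
Scanning for consecutive runs:
  'j' x 2
  'p' x 3
  'j' x 2
  'p' x 2
RLE = "j2p3j2p2"


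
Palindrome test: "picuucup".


Word: "picuucup"
Reversed: "pucuucip"
Forward == Backward? picuucup != pucuucip
Palindrome = No


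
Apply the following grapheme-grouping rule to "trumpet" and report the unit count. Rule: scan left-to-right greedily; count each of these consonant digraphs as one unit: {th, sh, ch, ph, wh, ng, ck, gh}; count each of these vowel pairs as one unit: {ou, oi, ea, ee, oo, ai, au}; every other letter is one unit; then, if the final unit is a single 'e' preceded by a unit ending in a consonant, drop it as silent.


Word: "trumpet" (7 letters)
Left-to-right scan:
  (1) 't' (letter)
  (2) 'r' (letter)
  (3) 'u' (letter)
  (4) 'm' (letter)
  (5) 'p' (letter)
  (6) 'e' (letter)
  (7) 't' (letter)
Units from scan: 7
Sound units = 7 units


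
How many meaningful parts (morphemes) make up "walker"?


Word: "walker"
Morphemes: walk | -er
Each morpheme carries meaning
= 2 morphemes


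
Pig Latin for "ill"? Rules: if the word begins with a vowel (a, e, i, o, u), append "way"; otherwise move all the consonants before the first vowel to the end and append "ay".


Word: "ill"
Starts with vowel → add 'way'
Pig Latin = "illway"


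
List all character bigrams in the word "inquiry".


Word: "inquiry" (length 7)
Number of bigrams = 7 - 2 + 1 = 6
  Position 0: "in"
  Position 1: "nq"
  Position 2: "qu"
  Position 3: "ui"
  Position 4: "ir"
  Position 5: "ry"
Bigrams = "in", "nq", "qu", "ui", "ir", "ry"


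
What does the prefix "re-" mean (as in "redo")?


Prefix: re-
Example: redo (re- + do)
Meaning = again


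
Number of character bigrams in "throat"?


Word: "throat" (length 6)
Number of 2-grams = length - 2 + 1 = 6 - 2 + 1
= 5


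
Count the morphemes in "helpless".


Word: "helpless"
Morphemes: help / -less
Each morpheme carries meaning
= 2 morphemes


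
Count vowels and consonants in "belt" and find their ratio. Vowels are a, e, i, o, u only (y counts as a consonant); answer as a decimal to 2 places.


Word: "belt"
Vowels (a,e,i,o,u): 1
Consonants: 3
Ratio = 1/3
= 0.33


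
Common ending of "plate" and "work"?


Word 1: "plate"
Word 2: "work"
Comparing from end:
  Pos -1: 'e' != 'k' (stop)
LCS = "" (length 0)


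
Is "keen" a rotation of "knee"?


Word: "knee", Candidate: "keen"
Method: check if candidate is substring of word+word
"kneeknee" contains "keen"? No
Is rotation = No


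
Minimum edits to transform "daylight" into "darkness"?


Word 1: "daylight" (length 8)
Word 2: "darkness" (length 8)
One optimal edit sequence (insert/delete/substitute each cost 1):
  1. keep 'd'
  2. keep 'a'
  3. substitute 'y' -> 'r'  (+1)
  4. substitute 'l' -> 'k'  (+1)
  5. substitute 'i' -> 'n'  (+1)
  6. substitute 'g' -> 'e'  (+1)
  7. substitute 'h' -> 's'  (+1)
  8. substitute 't' -> 's'  (+1)
Total edit operations: 6
Edit distance = 6


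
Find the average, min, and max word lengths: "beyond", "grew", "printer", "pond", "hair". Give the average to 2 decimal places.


Lengths: "beyond"=6, "grew"=4, "printer"=7, "pond"=4, "hair"=4
Sum = 25, Count = 5
Average = 25/5 = 5.00
= avg=5.00, min=4, max=7


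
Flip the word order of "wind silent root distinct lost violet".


Original: "wind silent root distinct lost violet"
Words (1..n): wind | silent | root | distinct | lost | violet
Reversed (n..1): violet | lost | distinct | root | silent | wind
Result = "violet lost distinct root silent wind"


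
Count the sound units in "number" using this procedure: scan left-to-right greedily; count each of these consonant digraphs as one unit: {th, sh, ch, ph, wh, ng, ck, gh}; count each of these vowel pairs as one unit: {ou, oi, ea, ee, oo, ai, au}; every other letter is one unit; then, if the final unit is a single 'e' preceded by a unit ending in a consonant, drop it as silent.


Word: "number" (6 letters)
Left-to-right scan:
  1. 'n' (letter)
  2. 'u' (letter)
  3. 'm' (letter)
  4. 'b' (letter)
  5. 'e' (letter)
  6. 'r' (letter)
Units from scan: 6
Sound units = 6 units


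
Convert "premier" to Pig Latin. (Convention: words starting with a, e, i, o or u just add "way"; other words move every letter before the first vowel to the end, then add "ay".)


Word: "premier"
Starts with consonant(s) → move to end, add 'ay'
Consonant cluster: "pr"
Pig Latin = "emierpray"


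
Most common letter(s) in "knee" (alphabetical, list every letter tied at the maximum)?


Word: "knee"
Letter counts:
  'e': 2
  'k': 1
  'n': 1
Maximum count = 2
Most frequent = 'e' (2 times each)


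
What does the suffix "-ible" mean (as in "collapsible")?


Suffix: -ible
Example: collapsible = collapse + -ible, with a spelling change
Meaning = capable of


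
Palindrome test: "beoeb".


Word: "beoeb"
Reversed: "beoeb"
Forward == Backward? beoeb == beoeb
Palindrome = Yes


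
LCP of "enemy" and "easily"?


Word 1: "enemy"
Word 2: "easily"
Comparing from start:
  Pos 0: 'e' == 'e'
  Pos 1: 'n' != 'a' (stop)
LCP = "e" (length 1)


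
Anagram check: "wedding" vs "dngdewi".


Word 1: "wedding" → sorted: ddeginw
Word 2: "dngdewi" → sorted: ddeginw
Same letters? ddeginw == ddeginw
Anagram = Yes


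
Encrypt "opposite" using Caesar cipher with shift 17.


Word: "opposite"
Shift: 17
Each letter → (letter + shift) mod 26:
  'o' (14) + 17 = 5 → 'f'
  'p' (15) + 17 = 6 → 'g'
  'p' (15) + 17 = 6 → 'g'
  'o' (14) + 17 = 5 → 'f'
  's' (18) + 17 = 9 → 'j'
  'i' (8) + 17 = 25 → 'z'
  't' (19) + 17 = 10 → 'k'
  'e' (4) + 17 = 21 → 'v'
Result = "fggfjzkv"


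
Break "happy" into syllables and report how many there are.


Word: "happy"
Syllable breakdown: hap / py
Counting: 2 parts
= 2 syllables


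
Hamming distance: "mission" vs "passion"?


Comparing character by character (same length = 7):
  Pos 0: 'm' vs 'p' !=
  Pos 1: 'i' vs 'a' !=
  Pos 2: 's' vs 's' =
  Pos 3: 's' vs 's' =
  Pos 4: 'i' vs 'i' =
  Pos 5: 'o' vs 'o' =
  Pos 6: 'n' vs 'n' =
Hamming distance = 2


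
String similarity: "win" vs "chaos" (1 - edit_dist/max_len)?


Word 1: "win" (length 3)
Word 2: "chaos" (length 5)
One optimal edit sequence:
  1. insert 'c'  (+1)
  2. insert 'h'  (+1)
  3. substitute 'w' -> 'a'  (+1)
  4. substitute 'i' -> 'o'  (+1)
  5. substitute 'n' -> 's'  (+1)
Edit distance = 5
Max length = max(3, 5) = 5
Similarity = 1 - 5/5
= 0.0000


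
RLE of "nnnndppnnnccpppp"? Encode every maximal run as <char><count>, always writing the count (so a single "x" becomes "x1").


String: "nnnndppnnnccpppp"
Scanning for consecutive runs:
  'n' x 4
  'd' x 1
  'p' x 2
  'n' x 3
  'c' x 2
  'p' x 4
RLE = "n4d1p2n3c2p4"


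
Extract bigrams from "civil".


Word: "civil" (length 5)
Number of bigrams = 5 - 2 + 1 = 4
  Position 0: "ci"
  Position 1: "iv"
  Position 2: "vi"
  Position 3: "il"
Bigrams = "ci", "iv", "vi", "il"


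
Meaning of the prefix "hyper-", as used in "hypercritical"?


Prefix: hyper-
As in: hypercritical -> hyper- + critical
Meaning = over / excessive


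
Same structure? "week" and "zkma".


Pattern of "week": [0, 1, 1, 2]
Pattern of "zkma": [0, 1, 2, 3]
Patterns do not match
Same pattern = No


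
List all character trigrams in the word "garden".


Word: "garden" (length 6)
Number of trigrams = 6 - 3 + 1 = 4
  Position 0: "gar"
  Position 1: "ard"
  Position 2: "rde"
  Position 3: "den"
Trigrams = "gar", "ard", "rde", "den"


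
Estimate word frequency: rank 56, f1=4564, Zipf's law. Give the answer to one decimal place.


Zipf's law: f(r) = f(1) / r
f(1) = 4564
f(56) = 4564 / 56
= 81.5 occurrences


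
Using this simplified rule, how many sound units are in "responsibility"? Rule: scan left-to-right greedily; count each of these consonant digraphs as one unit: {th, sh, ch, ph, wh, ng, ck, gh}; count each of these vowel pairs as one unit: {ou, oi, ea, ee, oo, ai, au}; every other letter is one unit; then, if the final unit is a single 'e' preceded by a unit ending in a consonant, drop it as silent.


Word: "responsibility" (14 letters)
Left-to-right scan:
  [1] 'r' (letter)
  [2] 'e' (letter)
  [3] 's' (letter)
  [4] 'p' (letter)
  [5] 'o' (letter)
  [6] 'n' (letter)
  [7] 's' (letter)
  [8] 'i' (letter)
  [9] 'b' (letter)
  [10] 'i' (letter)
  [11] 'l' (letter)
  [12] 'i' (letter)
  [13] 't' (letter)
  [14] 'y' (letter)
Units from scan: 14
Sound units = 14 units


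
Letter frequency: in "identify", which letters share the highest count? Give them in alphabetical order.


Word: "identify"
Letter counts:
  'd': 1
  'e': 1
  'f': 1
  'i': 2
  'n': 1
  't': 1
  'y': 1
Maximum count = 2
Most frequent = 'i' (2 times each)


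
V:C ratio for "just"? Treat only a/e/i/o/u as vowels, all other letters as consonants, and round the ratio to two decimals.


Word: "just"
Vowels (a,e,i,o,u): 1
Consonants: 3
Ratio = 1/3
= 0.33


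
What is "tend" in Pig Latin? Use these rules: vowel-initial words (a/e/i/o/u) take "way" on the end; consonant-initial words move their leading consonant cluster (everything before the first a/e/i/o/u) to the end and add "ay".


Word: "tend"
Starts with consonant(s) → move to end, add 'ay'
Consonant cluster: "t"
Pig Latin = "endtay"


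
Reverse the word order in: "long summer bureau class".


Original: "long summer bureau class"
Words (1..n): long | summer | bureau | class
Reversed (n..1): class | bureau | summer | long
Result = "class bureau summer long"


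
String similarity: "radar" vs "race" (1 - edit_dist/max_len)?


Word 1: "radar" (length 5)
Word 2: "race" (length 4)
One optimal edit sequence:
  1. keep 'r'
  2. keep 'a'
  3. delete 'd'  (+1)
  4. substitute 'a' -> 'c'  (+1)
  5. substitute 'r' -> 'e'  (+1)
Edit distance = 3
Max length = max(5, 4) = 5
Similarity = 1 - 3/5
= 0.4000


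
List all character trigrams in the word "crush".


Word: "crush" (length 5)
Number of trigrams = 5 - 3 + 1 = 3
  Position 0: "cru"
  Position 1: "rus"
  Position 2: "ush"
Trigrams = "cru", "rus", "ush"


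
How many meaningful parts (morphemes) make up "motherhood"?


Word: "motherhood"
Morphemes: mother + -hood
Each morpheme carries meaning
= 2 morphemes


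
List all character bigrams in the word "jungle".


Word: "jungle" (length 6)
Number of bigrams = 6 - 2 + 1 = 5
  Position 0: "ju"
  Position 1: "un"
  Position 2: "ng"
  Position 3: "gl"
  Position 4: "le"
Bigrams = "ju", "un", "ng", "gl", "le"


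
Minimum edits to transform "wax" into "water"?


Word 1: "wax" (length 3)
Word 2: "water" (length 5)
One optimal edit sequence (insert/delete/substitute each cost 1):
  1. keep 'w'
  2. keep 'a'
  3. insert 't'  (+1)
  4. insert 'e'  (+1)
  5. substitute 'x' -> 'r'  (+1)
Total edit operations: 3
Edit distance = 3


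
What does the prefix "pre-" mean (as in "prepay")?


Prefix: pre-
Example: prepay (pre- + pay)
Meaning = before


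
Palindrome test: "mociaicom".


Word: "mociaicom"
Reversed: "mociaicom"
Forward == Backward? mociaicom == mociaicom
Palindrome = Yes


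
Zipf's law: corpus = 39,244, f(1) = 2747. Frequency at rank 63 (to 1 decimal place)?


Zipf's law: f(r) = f(1) / r
f(1) = 2747
f(63) = 2747 / 63
= 43.6 occurrences


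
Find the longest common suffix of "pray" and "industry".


Word 1: "pray"
Word 2: "industry"
Comparing from end:
  Pos -1: 'y' == 'y'
  Pos -2: 'a' != 'r' (stop)
LCS = "y" (length 1)


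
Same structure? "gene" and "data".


Pattern of "gene": [0, 1, 2, 1]
Pattern of "data": [0, 1, 2, 1]
Patterns match
Same pattern = Yes


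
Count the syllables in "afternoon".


Word: "afternoon"
Syllable breakdown: af / ter / noon
Counting: 3 parts
= 3 syllables


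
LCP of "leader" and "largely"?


Word 1: "leader"
Word 2: "largely"
Comparing from start:
  Pos 0: 'l' == 'l'
  Pos 1: 'e' != 'a' (stop)
LCP = "l" (length 1)


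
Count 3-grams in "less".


Word: "less" (length 4)
Number of 3-grams = length - 3 + 1 = 4 - 3 + 1
= 2


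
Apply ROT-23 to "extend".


Word: "extend"
Shift: 23
Each letter → (letter + shift) mod 26:
  'e' (4) + 23 = 1 → 'b'
  'x' (23) + 23 = 20 → 'u'
  't' (19) + 23 = 16 → 'q'
  'e' (4) + 23 = 1 → 'b'
  'n' (13) + 23 = 10 → 'k'
  'd' (3) + 23 = 0 → 'a'
Result = "buqbka"


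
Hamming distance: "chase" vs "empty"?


Comparing character by character (same length = 5):
  Pos 0: 'c' vs 'e' !=
  Pos 1: 'h' vs 'm' !=
  Pos 2: 'a' vs 'p' !=
  Pos 3: 's' vs 't' !=
  Pos 4: 'e' vs 'y' !=
Hamming distance = 5


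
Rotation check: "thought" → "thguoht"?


Word: "thought", Candidate: "thguoht"
Method: check if candidate is substring of word+word
"thoughtthought" contains "thguoht"? No
Is rotation = No


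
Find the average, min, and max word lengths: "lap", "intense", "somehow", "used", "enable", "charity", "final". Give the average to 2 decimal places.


Lengths: "lap"=3, "intense"=7, "somehow"=7, "used"=4, "enable"=6, "charity"=7, "final"=5
Sum = 39, Count = 7
Average = 39/7 = 5.57
= avg=5.57, min=3, max=7


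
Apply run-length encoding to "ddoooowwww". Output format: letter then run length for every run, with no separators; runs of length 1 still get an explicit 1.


String: "ddoooowwww"
Scanning for consecutive runs:
  'd' x 2
  'o' x 4
  'w' x 4
RLE = "d2o4w4"


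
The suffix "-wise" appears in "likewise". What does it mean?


Suffix: -wise
As in: likewise -> like + -wise
Meaning = in the manner of


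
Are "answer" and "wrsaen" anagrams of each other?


Word 1: "answer" → sorted: aenrsw
Word 2: "wrsaen" → sorted: aenrsw
Same letters? aenrsw == aenrsw
Anagram = Yes
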